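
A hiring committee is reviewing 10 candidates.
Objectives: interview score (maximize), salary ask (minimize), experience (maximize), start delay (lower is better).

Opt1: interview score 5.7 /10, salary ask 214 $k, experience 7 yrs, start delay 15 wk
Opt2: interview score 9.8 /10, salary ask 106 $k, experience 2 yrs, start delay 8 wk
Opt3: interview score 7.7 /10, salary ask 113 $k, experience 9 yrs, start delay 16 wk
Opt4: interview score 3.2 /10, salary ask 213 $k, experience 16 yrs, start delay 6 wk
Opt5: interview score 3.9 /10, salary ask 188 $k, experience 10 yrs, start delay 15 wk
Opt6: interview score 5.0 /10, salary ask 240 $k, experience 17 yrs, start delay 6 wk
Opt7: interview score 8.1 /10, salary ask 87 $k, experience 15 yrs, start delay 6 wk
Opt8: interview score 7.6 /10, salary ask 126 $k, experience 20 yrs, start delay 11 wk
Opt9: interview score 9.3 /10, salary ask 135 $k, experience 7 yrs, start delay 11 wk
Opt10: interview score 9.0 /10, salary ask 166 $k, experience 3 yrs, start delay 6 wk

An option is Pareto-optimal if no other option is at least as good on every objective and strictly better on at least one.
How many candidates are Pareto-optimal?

Opt1: dominated by Opt7 (interview score 8.1≥5.7, salary ask 87≤214, experience 15≥7, start delay 6≤15).
Opt2: not dominated (best interview score).
Opt3: dominated by Opt7 (interview score 8.1≥7.7, salary ask 87≤113, experience 15≥9, start delay 6≤16).
Opt4: not dominated.
Opt5: dominated by Opt7 (interview score 8.1≥3.9, salary ask 87≤188, experience 15≥10, start delay 6≤15).
Opt6: not dominated.
Opt7: not dominated (best salary ask).
Opt8: not dominated (best experience).
Opt9: not dominated.
Opt10: not dominated.
Pareto-optimal: Opt2, Opt4, Opt6, Opt7, Opt8, Opt9, Opt10 → 7.

7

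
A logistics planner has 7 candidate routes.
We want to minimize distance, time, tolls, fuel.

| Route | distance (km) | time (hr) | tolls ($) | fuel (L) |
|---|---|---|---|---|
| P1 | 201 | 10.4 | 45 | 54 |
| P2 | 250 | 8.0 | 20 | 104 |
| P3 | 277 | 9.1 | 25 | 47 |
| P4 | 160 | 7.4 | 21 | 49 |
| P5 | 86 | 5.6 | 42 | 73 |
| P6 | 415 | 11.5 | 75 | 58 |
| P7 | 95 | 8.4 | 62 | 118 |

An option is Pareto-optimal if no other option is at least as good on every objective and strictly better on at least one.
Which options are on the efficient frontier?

P1: dominated by P4 (distance 160≤201, time 7.4≤10.4, tolls 21≤45, fuel 49≤54).
P2: not dominated (best tolls).
P3: not dominated (best fuel).
P4: not dominated.
P5: not dominated (best distance).
P6: dominated by P1 (distance 201≤415, time 10.4≤11.5, tolls 45≤75, fuel 54≤58).
P7: dominated by P5 (distance 86≤95, time 5.6≤8.4, tolls 42≤62, fuel 73≤118).

P2, P3, P4, P5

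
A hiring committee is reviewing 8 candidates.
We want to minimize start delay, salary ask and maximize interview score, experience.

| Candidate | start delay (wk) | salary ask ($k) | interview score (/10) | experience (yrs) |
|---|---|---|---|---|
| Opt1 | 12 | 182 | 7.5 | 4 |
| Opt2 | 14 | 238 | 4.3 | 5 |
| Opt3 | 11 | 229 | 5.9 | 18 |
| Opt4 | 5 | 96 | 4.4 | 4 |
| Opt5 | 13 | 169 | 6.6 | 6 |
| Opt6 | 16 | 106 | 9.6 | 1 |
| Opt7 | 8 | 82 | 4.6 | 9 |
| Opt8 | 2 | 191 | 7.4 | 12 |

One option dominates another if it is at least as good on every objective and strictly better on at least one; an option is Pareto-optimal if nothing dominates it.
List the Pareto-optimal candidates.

Opt1: not dominated.
Opt2: dominated by Opt3 (start delay 11≤14, salary ask 229≤238, interview score 5.9≥4.3, experience 18≥5).
Opt3: not dominated (best experience).
Opt4: not dominated.
Opt5: not dominated.
Opt6: not dominated (best interview score).
Opt7: not dominated (best salary ask).
Opt8: not dominated (best start delay).

Opt1, Opt3, Opt4, Opt5, Opt6, Opt7, Opt8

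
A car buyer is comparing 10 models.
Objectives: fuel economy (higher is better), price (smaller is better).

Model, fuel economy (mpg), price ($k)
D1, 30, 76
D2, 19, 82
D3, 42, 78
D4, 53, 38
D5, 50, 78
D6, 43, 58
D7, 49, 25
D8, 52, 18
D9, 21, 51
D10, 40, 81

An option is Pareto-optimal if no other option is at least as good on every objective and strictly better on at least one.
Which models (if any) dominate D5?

D4: fuel economy 53≥50, price 38≤78 — dominates D5.
D8: fuel economy 52≥50, price 18≤78 — dominates D5.
Others (D1, D2, D3, D6, D7, D9, D10) are each worse than D5 on at least one objective.

D4, D8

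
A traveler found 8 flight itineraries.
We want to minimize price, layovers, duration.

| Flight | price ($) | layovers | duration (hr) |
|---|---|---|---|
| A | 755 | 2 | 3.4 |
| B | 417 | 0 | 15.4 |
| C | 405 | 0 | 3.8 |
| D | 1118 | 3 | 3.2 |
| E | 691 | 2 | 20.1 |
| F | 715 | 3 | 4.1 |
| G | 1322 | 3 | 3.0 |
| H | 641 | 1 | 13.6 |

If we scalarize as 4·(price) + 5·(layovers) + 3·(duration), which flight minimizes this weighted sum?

A: 4·755 + 5·2 + 3·3.4 = 3040.2
B: 4·417 + 5·0 + 3·15.4 = 1714.2
C: 4·405 + 5·0 + 3·3.8 = 1631.4
D: 4·1118 + 5·3 + 3·3.2 = 4496.6
E: 4·691 + 5·2 + 3·20.1 = 2834.3
F: 4·715 + 5·3 + 3·4.1 = 2887.3
G: 4·1322 + 5·3 + 3·3.0 = 5312.0
H: 4·641 + 5·1 + 3·13.6 = 2609.8
Lowest: C at 1631.4.

C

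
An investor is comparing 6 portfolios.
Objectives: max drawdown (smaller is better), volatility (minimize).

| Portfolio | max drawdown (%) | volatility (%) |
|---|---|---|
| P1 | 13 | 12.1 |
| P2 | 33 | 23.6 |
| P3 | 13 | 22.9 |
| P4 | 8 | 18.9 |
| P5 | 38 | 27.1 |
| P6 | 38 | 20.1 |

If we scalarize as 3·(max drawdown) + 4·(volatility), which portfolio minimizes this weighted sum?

P1: 3·13 + 4·12.1 = 87.4
P2: 3·33 + 4·23.6 = 193.4
P3: 3·13 + 4·22.9 = 130.6
P4: 3·8 + 4·18.9 = 99.6
P5: 3·38 + 4·27.1 = 222.4
P6: 3·38 + 4·20.1 = 194.4
Lowest: P1 at 87.4.

P1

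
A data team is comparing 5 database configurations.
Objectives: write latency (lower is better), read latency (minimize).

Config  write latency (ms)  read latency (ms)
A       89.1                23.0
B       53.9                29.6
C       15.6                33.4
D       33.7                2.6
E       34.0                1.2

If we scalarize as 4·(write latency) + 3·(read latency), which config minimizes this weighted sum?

E

A: 4·89.1 + 3·23.0 = 425.4
B: 4·53.9 + 3·29.6 = 304.4
C: 4·15.6 + 3·33.4 = 162.6
D: 4·33.7 + 3·2.6 = 142.6
E: 4·34.0 + 3·1.2 = 139.6
Lowest: E at 139.6.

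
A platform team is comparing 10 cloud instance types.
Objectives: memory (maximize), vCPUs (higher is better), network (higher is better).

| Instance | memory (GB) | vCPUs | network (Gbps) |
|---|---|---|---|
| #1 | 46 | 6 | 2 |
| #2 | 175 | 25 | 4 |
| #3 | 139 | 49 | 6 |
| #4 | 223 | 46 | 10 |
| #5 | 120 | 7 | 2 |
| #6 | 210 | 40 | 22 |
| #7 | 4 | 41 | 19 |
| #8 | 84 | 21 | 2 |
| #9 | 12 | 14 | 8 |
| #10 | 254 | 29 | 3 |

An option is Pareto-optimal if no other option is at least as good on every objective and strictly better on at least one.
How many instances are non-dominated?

#1: dominated by #2 (memory 175≥46, vCPUs 25≥6, network 4≥2).
#2: dominated by #4 (memory 223≥175, vCPUs 46≥25, network 10≥4).
#3: not dominated (best vCPUs).
#4: not dominated.
#5: dominated by #2 (memory 175≥120, vCPUs 25≥7, network 4≥2).
#6: not dominated (best network).
#7: not dominated.
#8: dominated by #2 (memory 175≥84, vCPUs 25≥21, network 4≥2).
#9: dominated by #4 (memory 223≥12, vCPUs 46≥14, network 10≥8).
#10: not dominated (best memory).
Pareto-optimal: #3, #4, #6, #7, #10 → 5.

5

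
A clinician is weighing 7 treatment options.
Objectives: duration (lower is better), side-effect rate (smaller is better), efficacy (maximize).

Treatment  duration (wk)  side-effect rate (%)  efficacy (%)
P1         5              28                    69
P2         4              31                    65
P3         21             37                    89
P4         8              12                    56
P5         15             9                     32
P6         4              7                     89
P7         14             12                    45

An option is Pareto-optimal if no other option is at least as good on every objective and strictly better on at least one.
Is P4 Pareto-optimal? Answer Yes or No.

No

P6 vs P4: duration 4≤8, side-effect rate 7≤12, efficacy 89≥56 — P6 is at least as good on every objective and strictly better on at least one, so P6 dominates P4.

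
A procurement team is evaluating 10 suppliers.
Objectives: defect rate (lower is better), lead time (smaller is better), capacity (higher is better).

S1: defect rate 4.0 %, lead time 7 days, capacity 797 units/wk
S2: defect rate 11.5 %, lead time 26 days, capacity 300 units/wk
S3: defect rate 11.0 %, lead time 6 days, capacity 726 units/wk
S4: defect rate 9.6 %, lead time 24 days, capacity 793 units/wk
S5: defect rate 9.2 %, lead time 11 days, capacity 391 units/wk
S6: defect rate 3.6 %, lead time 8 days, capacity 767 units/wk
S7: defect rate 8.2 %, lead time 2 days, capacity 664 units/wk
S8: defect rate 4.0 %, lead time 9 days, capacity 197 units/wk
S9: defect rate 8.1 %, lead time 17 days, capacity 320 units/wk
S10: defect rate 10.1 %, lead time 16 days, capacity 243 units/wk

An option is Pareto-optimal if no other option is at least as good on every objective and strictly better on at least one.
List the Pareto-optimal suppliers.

S1, S3, S6, S7

S1: not dominated (best capacity).
S2: dominated by S1 (defect rate 4.0≤11.5, lead time 7≤26, capacity 797≥300).
S3: not dominated.
S4: dominated by S1 (defect rate 4.0≤9.6, lead time 7≤24, capacity 797≥793).
S5: dominated by S1 (defect rate 4.0≤9.2, lead time 7≤11, capacity 797≥391).
S6: not dominated (best defect rate).
S7: not dominated (best lead time).
S8: dominated by S1 (defect rate 4.0≤4.0, lead time 7≤9, capacity 797≥197).
S9: dominated by S1 (defect rate 4.0≤8.1, lead time 7≤17, capacity 797≥320).
S10: dominated by S1 (defect rate 4.0≤10.1, lead time 7≤16, capacity 797≥243).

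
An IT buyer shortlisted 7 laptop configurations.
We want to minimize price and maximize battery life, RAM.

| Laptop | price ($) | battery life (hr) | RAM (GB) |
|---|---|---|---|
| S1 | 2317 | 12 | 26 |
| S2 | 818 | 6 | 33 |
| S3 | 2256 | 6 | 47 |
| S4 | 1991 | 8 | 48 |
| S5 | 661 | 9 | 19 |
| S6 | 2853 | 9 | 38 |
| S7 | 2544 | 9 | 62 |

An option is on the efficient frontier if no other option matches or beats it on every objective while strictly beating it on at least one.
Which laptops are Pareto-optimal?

S1, S2, S4, S5, S7

S1: not dominated (best battery life).
S2: not dominated.
S3: dominated by S4 (price 1991≤2256, battery life 8≥6, RAM 48≥47).
S4: not dominated.
S5: not dominated (best price).
S6: dominated by S7 (price 2544≤2853, battery life 9≥9, RAM 62≥38).
S7: not dominated (best RAM).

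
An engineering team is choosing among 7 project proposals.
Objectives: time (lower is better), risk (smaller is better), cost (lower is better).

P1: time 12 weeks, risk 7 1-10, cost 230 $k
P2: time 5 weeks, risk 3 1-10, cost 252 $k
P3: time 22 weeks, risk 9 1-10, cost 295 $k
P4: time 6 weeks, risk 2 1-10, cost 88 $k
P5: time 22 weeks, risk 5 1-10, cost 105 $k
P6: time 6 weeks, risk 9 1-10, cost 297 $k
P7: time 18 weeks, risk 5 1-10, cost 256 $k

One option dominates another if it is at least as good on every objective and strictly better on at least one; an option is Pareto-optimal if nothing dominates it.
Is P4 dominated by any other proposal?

P1: worse on time (12 vs 6).
P2: worse on risk (3 vs 2).
P3: worse on time (22 vs 6).
P5: worse on time (22 vs 6).
P6: worse on risk (9 vs 2).
P7: worse on time (18 vs 6).
No option is at least as good as P4 on every objective and strictly better on one.

No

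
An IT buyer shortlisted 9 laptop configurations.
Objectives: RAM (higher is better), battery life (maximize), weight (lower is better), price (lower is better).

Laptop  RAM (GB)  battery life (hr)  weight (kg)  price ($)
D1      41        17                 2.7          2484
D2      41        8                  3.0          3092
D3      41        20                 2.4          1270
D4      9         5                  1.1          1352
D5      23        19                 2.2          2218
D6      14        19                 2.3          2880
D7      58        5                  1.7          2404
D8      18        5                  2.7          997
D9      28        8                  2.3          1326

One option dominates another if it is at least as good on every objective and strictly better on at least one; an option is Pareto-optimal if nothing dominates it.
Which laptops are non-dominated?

D1: dominated by D3 (RAM 41≥41, battery life 20≥17, weight 2.4≤2.7, price 1270≤2484).
D2: dominated by D1 (RAM 41≥41, battery life 17≥8, weight 2.7≤3.0, price 2484≤3092).
D3: not dominated (best battery life).
D4: not dominated (best weight).
D5: not dominated.
D6: dominated by D5 (RAM 23≥14, battery life 19≥19, weight 2.2≤2.3, price 2218≤2880).
D7: not dominated (best RAM).
D8: not dominated (best price).
D9: not dominated.

D3, D4, D5, D7, D8, D9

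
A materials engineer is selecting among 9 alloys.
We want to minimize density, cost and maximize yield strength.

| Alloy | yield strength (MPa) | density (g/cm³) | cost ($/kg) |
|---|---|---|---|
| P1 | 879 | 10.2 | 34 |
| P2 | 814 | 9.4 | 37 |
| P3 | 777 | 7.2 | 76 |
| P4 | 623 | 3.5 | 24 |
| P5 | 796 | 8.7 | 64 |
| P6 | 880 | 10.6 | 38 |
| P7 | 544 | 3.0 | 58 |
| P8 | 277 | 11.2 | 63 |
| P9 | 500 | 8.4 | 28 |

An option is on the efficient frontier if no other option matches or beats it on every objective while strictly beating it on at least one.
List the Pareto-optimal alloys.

P1: not dominated.
P2: not dominated.
P3: not dominated.
P4: not dominated (best cost).
P5: not dominated.
P6: not dominated (best yield strength).
P7: not dominated (best density).
P8: dominated by P1 (yield strength 879≥277, density 10.2≤11.2, cost 34≤63).
P9: dominated by P4 (yield strength 623≥500, density 3.5≤8.4, cost 24≤28).

P1, P2, P3, P4, P5, P6, P7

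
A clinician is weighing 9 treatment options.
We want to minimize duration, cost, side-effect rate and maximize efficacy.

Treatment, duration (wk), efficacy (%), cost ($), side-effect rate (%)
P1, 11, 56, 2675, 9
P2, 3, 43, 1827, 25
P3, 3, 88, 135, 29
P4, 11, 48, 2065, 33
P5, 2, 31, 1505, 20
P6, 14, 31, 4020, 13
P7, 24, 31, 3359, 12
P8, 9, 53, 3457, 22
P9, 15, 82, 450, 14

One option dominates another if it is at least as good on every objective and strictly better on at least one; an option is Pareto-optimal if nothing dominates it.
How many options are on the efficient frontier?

6

P1: not dominated (best side-effect rate).
P2: not dominated.
P3: not dominated (best efficacy).
P4: dominated by P3 (duration 3≤11, efficacy 88≥48, cost 135≤2065, side-effect rate 29≤33).
P5: not dominated (best duration).
P6: dominated by P1 (duration 11≤14, efficacy 56≥31, cost 2675≤4020, side-effect rate 9≤13).
P7: dominated by P1 (duration 11≤24, efficacy 56≥31, cost 2675≤3359, side-effect rate 9≤12).
P8: not dominated.
P9: not dominated.
Pareto-optimal: P1, P2, P3, P5, P8, P9 → 6.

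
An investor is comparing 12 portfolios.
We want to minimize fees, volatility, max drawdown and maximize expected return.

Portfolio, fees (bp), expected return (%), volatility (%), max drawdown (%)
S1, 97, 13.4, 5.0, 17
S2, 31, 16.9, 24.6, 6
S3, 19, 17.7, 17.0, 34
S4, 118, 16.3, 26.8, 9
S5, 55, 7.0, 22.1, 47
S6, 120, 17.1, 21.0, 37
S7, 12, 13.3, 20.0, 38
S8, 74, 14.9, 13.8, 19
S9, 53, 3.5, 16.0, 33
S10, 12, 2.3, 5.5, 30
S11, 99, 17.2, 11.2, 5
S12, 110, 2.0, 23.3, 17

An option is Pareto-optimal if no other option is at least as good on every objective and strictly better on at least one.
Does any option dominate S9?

S1: worse on fees (97 vs 53).
S2: worse on volatility (24.6 vs 16.0).
S3: worse on volatility (17.0 vs 16.0).
S4: worse on fees (118 vs 53).
S5: worse on fees (55 vs 53).
S6: worse on fees (120 vs 53).
S7: worse on volatility (20.0 vs 16.0).
S8: worse on fees (74 vs 53).
S10: worse on expected return (2.3 vs 3.5).
S11: worse on fees (99 vs 53).
S12: worse on fees (110 vs 53).
No option is at least as good as S9 on every objective and strictly better on one.

No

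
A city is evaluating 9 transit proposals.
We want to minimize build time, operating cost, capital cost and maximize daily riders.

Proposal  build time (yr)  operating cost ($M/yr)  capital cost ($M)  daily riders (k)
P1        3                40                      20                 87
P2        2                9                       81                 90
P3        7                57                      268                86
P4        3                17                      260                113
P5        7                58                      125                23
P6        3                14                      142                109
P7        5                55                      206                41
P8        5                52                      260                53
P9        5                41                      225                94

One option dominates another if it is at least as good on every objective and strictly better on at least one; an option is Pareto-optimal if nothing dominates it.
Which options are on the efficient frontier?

P1, P2, P4, P6

P1: not dominated (best capital cost).
P2: not dominated (best build time).
P3: dominated by P1 (build time 3≤7, operating cost 40≤57, capital cost 20≤268, daily riders 87≥86).
P4: not dominated (best daily riders).
P5: dominated by P1 (build time 3≤7, operating cost 40≤58, capital cost 20≤125, daily riders 87≥23).
P6: not dominated.
P7: dominated by P1 (build time 3≤5, operating cost 40≤55, capital cost 20≤206, daily riders 87≥41).
P8: dominated by P1 (build time 3≤5, operating cost 40≤52, capital cost 20≤260, daily riders 87≥53).
P9: dominated by P6 (build time 3≤5, operating cost 14≤41, capital cost 142≤225, daily riders 109≥94).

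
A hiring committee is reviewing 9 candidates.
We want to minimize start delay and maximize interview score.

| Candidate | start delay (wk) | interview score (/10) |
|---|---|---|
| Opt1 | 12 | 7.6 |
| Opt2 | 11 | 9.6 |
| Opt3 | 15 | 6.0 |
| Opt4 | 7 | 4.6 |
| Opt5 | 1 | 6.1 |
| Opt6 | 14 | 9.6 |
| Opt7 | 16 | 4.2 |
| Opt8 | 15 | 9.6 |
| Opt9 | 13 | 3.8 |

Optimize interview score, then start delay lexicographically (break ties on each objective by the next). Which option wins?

First maximize interview score: best is 9.6, kept {Opt2, Opt6, Opt8}.
Then minimize start delay: best is 11, kept {Opt2}.

Opt2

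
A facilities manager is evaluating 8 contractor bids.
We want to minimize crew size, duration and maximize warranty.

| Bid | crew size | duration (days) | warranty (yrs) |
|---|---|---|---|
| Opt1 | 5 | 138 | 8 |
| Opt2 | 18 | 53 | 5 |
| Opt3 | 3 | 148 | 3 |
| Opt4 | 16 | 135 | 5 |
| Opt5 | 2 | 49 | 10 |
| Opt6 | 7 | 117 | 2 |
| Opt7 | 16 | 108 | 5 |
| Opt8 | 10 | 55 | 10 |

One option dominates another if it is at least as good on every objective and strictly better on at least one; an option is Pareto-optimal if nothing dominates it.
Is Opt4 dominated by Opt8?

Yes

Opt8 vs Opt4: crew size 10≤16, duration 55≤135, warranty 10≥5 — Opt8 is at least as good on every objective with at least one strict improvement.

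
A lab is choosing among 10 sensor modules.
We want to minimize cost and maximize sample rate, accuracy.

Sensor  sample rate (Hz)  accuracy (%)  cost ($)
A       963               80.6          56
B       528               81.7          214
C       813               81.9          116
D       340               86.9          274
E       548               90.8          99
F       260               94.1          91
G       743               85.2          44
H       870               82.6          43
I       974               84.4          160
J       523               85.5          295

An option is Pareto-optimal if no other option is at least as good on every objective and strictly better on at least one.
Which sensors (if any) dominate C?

H: sample rate 870≥813, accuracy 82.6≥81.9, cost 43≤116 — dominates C.
Others (A, B, D, E, F, G, I, J) are each worse than C on at least one objective.

H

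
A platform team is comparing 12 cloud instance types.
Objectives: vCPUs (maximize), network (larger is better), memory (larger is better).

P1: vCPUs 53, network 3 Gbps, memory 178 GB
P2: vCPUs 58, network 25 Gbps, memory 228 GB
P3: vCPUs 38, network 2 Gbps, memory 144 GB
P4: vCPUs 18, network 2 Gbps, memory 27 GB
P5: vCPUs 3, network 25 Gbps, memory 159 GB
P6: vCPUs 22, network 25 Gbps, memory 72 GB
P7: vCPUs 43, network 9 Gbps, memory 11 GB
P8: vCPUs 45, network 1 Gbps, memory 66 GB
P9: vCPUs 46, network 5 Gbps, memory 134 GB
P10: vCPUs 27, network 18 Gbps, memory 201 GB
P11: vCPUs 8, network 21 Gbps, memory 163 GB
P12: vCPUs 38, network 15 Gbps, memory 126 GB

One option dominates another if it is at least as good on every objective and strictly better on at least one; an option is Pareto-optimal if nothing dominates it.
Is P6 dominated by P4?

No

P4 vs P6: P4 is worse on vCPUs (18 vs 22), so it does not dominate P6.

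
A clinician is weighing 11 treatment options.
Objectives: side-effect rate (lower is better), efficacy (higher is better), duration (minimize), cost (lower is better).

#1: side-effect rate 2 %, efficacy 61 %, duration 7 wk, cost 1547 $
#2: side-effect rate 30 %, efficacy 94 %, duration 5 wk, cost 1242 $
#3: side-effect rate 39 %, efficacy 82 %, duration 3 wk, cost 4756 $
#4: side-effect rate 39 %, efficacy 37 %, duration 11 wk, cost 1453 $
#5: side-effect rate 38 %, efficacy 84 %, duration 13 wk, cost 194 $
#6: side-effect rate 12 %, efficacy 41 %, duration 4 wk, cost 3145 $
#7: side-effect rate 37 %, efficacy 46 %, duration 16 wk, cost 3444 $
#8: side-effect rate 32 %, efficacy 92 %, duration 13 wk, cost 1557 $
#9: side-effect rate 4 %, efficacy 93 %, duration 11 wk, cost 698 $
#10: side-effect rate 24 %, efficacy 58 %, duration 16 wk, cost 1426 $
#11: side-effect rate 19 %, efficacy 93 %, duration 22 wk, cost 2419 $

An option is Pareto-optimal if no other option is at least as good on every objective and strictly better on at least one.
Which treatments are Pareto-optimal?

#1, #2, #3, #5, #6, #9

#1: not dominated (best side-effect rate).
#2: not dominated (best efficacy).
#3: not dominated (best duration).
#4: dominated by #2 (side-effect rate 30≤39, efficacy 94≥37, duration 5≤11, cost 1242≤1453).
#5: not dominated (best cost).
#6: not dominated.
#7: dominated by #1 (side-effect rate 2≤37, efficacy 61≥46, duration 7≤16, cost 1547≤3444).
#8: dominated by #2 (side-effect rate 30≤32, efficacy 94≥92, duration 5≤13, cost 1242≤1557).
#9: not dominated.
#10: dominated by #9 (side-effect rate 4≤24, efficacy 93≥58, duration 11≤16, cost 698≤1426).
#11: dominated by #9 (side-effect rate 4≤19, efficacy 93≥93, duration 11≤22, cost 698≤2419).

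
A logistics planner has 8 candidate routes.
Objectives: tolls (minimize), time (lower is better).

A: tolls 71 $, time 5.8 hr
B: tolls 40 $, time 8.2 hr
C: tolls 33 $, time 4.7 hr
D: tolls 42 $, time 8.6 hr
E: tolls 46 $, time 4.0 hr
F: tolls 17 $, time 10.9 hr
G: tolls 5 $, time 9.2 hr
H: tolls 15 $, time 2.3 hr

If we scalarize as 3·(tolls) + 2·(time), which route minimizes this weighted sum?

A: 3·71 + 2·5.8 = 224.6
B: 3·40 + 2·8.2 = 136.4
C: 3·33 + 2·4.7 = 108.4
D: 3·42 + 2·8.6 = 143.2
E: 3·46 + 2·4.0 = 146.0
F: 3·17 + 2·10.9 = 72.8
G: 3·5 + 2·9.2 = 33.4
H: 3·15 + 2·2.3 = 49.6
Lowest: G at 33.4.

G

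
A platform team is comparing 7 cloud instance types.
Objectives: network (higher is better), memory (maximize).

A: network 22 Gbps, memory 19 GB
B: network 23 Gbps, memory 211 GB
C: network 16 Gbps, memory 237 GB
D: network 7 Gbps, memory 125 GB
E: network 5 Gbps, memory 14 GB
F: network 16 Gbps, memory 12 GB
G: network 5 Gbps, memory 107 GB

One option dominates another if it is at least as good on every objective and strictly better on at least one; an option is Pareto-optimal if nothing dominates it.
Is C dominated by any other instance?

No

A: worse on memory (19 vs 237).
B: worse on memory (211 vs 237).
D: worse on network (7 vs 16).
E: worse on network (5 vs 16).
F: worse on memory (12 vs 237).
G: worse on network (5 vs 16).
No option is at least as good as C on every objective and strictly better on one.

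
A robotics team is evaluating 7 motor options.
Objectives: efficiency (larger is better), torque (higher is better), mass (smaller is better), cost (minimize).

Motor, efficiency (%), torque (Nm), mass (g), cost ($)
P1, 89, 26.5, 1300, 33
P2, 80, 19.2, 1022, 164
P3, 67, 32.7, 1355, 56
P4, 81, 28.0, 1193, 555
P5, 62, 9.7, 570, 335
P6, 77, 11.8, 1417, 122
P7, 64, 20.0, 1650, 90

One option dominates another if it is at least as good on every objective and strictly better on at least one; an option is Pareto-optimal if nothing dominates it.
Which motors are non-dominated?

P1, P2, P3, P4, P5

P1: not dominated (best efficiency).
P2: not dominated.
P3: not dominated (best torque).
P4: not dominated.
P5: not dominated (best mass).
P6: dominated by P1 (efficiency 89≥77, torque 26.5≥11.8, mass 1300≤1417, cost 33≤122).
P7: dominated by P1 (efficiency 89≥64, torque 26.5≥20.0, mass 1300≤1650, cost 33≤90).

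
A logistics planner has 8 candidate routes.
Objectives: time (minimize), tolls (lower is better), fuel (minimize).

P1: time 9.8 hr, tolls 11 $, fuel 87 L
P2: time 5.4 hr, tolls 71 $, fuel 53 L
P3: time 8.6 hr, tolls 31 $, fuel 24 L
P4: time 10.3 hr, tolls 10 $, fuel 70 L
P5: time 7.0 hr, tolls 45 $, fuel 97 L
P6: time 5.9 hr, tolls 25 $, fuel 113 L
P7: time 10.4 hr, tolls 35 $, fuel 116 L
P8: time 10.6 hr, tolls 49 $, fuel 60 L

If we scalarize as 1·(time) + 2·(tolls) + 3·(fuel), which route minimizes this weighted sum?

P3

P1: 1·9.8 + 2·11 + 3·87 = 292.8
P2: 1·5.4 + 2·71 + 3·53 = 306.4
P3: 1·8.6 + 2·31 + 3·24 = 142.6
P4: 1·10.3 + 2·10 + 3·70 = 240.3
P5: 1·7.0 + 2·45 + 3·97 = 388.0
P6: 1·5.9 + 2·25 + 3·113 = 394.9
P7: 1·10.4 + 2·35 + 3·116 = 428.4
P8: 1·10.6 + 2·49 + 3·60 = 288.6
Lowest: P3 at 142.6.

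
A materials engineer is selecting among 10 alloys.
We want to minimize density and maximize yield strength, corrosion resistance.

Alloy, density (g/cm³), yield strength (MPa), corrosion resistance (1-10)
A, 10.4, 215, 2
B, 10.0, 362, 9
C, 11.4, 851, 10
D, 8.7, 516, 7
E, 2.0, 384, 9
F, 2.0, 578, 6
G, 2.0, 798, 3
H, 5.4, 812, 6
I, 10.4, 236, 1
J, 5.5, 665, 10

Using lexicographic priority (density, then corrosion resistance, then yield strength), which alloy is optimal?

E

First minimize density: best is 2.0, kept {E, F, G}.
Then maximize corrosion resistance: best is 9, kept {E}.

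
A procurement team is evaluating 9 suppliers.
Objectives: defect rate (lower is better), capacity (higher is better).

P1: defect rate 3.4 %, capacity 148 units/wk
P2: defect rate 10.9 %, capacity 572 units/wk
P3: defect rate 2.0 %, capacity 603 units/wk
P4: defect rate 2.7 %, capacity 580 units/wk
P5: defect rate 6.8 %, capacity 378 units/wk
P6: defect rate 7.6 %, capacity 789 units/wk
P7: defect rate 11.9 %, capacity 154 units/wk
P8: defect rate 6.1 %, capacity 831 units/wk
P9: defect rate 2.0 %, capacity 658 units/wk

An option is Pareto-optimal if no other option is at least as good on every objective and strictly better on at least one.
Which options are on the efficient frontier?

P1: dominated by P3 (defect rate 2.0≤3.4, capacity 603≥148).
P2: dominated by P3 (defect rate 2.0≤10.9, capacity 603≥572).
P3: dominated by P9 (defect rate 2.0≤2.0, capacity 658≥603).
P4: dominated by P3 (defect rate 2.0≤2.7, capacity 603≥580).
P5: dominated by P3 (defect rate 2.0≤6.8, capacity 603≥378).
P6: dominated by P8 (defect rate 6.1≤7.6, capacity 831≥789).
P7: dominated by P2 (defect rate 10.9≤11.9, capacity 572≥154).
P8: not dominated (best capacity).
P9: not dominated.

P8, P9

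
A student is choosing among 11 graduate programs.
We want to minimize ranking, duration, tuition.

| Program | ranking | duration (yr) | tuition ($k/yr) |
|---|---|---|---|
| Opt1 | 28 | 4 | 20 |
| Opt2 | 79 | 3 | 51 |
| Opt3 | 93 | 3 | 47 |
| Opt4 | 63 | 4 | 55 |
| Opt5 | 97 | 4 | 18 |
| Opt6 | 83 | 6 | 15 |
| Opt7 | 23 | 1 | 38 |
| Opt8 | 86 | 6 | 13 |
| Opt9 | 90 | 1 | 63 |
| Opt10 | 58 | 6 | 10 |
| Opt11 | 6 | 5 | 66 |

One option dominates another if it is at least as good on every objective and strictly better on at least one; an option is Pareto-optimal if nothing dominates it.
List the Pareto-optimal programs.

Opt1, Opt5, Opt7, Opt10, Opt11

Opt1: not dominated.
Opt2: dominated by Opt7 (ranking 23≤79, duration 1≤3, tuition 38≤51).
Opt3: dominated by Opt7 (ranking 23≤93, duration 1≤3, tuition 38≤47).
Opt4: dominated by Opt1 (ranking 28≤63, duration 4≤4, tuition 20≤55).
Opt5: not dominated.
Opt6: dominated by Opt10 (ranking 58≤83, duration 6≤6, tuition 10≤15).
Opt7: not dominated.
Opt8: dominated by Opt10 (ranking 58≤86, duration 6≤6, tuition 10≤13).
Opt9: dominated by Opt7 (ranking 23≤90, duration 1≤1, tuition 38≤63).
Opt10: not dominated (best tuition).
Opt11: not dominated (best ranking).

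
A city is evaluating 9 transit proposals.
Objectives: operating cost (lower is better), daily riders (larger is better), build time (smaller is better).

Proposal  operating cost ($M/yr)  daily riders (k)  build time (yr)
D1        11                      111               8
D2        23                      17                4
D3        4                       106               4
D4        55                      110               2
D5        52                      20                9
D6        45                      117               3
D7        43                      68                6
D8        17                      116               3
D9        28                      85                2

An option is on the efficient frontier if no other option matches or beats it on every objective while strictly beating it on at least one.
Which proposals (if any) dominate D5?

D1, D3, D6, D7, D8, D9

D1: operating cost 11≤52, daily riders 111≥20, build time 8≤9 — dominates D5.
D3: operating cost 4≤52, daily riders 106≥20, build time 4≤9 — dominates D5.
D6: operating cost 45≤52, daily riders 117≥20, build time 3≤9 — dominates D5.
D7: operating cost 43≤52, daily riders 68≥20, build time 6≤9 — dominates D5.
D8: operating cost 17≤52, daily riders 116≥20, build time 3≤9 — dominates D5.
D9: operating cost 28≤52, daily riders 85≥20, build time 2≤9 — dominates D5.
Others (D2, D4) are each worse than D5 on at least one objective.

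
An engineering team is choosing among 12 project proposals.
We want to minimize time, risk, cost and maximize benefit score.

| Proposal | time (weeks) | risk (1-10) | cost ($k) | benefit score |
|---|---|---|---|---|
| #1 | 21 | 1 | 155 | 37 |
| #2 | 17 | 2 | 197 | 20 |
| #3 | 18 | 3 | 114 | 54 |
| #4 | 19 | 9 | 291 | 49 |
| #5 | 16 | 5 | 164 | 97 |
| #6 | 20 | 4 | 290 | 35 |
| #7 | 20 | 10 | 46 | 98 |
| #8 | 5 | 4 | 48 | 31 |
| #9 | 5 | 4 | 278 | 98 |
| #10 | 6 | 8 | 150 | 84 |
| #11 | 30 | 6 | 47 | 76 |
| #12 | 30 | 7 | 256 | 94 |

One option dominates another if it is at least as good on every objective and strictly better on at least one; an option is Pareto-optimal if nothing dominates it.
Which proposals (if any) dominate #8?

none

#1: worse on time (21 vs 5).
#2: worse on time (17 vs 5).
#3: worse on time (18 vs 5).
#4: worse on time (19 vs 5).
#5: worse on time (16 vs 5).
#6: worse on time (20 vs 5).
#7: worse on time (20 vs 5).
#9: worse on cost (278 vs 48).
#10: worse on time (6 vs 5).
#11: worse on time (30 vs 5).
#12: worse on time (30 vs 5).
No option dominates #8.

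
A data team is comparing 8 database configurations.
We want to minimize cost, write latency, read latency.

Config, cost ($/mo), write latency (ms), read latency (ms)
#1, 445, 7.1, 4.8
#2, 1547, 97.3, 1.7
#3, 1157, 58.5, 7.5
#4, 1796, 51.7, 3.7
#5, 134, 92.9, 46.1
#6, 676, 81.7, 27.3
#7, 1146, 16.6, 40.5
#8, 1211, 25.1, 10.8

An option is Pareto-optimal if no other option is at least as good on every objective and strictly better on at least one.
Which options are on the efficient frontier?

#1: not dominated (best write latency).
#2: not dominated (best read latency).
#3: dominated by #1 (cost 445≤1157, write latency 7.1≤58.5, read latency 4.8≤7.5).
#4: not dominated.
#5: not dominated (best cost).
#6: dominated by #1 (cost 445≤676, write latency 7.1≤81.7, read latency 4.8≤27.3).
#7: dominated by #1 (cost 445≤1146, write latency 7.1≤16.6, read latency 4.8≤40.5).
#8: dominated by #1 (cost 445≤1211, write latency 7.1≤25.1, read latency 4.8≤10.8).

#1, #2, #4, #5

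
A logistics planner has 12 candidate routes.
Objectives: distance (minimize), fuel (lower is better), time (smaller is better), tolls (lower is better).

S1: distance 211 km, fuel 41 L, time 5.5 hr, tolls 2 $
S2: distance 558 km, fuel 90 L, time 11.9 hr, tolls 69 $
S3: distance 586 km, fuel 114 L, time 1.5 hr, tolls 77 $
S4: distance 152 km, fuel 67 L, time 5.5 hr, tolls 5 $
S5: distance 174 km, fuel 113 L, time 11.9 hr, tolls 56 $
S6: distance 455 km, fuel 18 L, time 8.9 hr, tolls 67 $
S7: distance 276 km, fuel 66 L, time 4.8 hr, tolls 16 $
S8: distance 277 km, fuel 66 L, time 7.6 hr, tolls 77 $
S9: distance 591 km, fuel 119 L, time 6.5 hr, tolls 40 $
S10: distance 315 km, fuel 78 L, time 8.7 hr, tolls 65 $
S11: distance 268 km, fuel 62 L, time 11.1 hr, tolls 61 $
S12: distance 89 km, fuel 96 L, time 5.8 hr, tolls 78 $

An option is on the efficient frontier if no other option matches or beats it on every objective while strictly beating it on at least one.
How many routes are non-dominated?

6

S1: not dominated (best tolls).
S2: dominated by S1 (distance 211≤558, fuel 41≤90, time 5.5≤11.9, tolls 2≤69).
S3: not dominated (best time).
S4: not dominated.
S5: dominated by S4 (distance 152≤174, fuel 67≤113, time 5.5≤11.9, tolls 5≤56).
S6: not dominated (best fuel).
S7: not dominated.
S8: dominated by S1 (distance 211≤277, fuel 41≤66, time 5.5≤7.6, tolls 2≤77).
S9: dominated by S1 (distance 211≤591, fuel 41≤119, time 5.5≤6.5, tolls 2≤40).
S10: dominated by S1 (distance 211≤315, fuel 41≤78, time 5.5≤8.7, tolls 2≤65).
S11: dominated by S1 (distance 211≤268, fuel 41≤62, time 5.5≤11.1, tolls 2≤61).
S12: not dominated (best distance).
Pareto-optimal: S1, S3, S4, S6, S7, S12 → 6.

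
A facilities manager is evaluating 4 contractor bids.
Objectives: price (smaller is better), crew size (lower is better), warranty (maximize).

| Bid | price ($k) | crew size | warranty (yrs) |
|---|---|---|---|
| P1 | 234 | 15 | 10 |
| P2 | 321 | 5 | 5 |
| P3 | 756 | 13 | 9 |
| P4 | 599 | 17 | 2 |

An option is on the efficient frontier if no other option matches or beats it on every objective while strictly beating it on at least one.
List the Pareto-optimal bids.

P1, P2, P3

P1: not dominated (best price).
P2: not dominated (best crew size).
P3: not dominated.
P4: dominated by P1 (price 234≤599, crew size 15≤17, warranty 10≥2).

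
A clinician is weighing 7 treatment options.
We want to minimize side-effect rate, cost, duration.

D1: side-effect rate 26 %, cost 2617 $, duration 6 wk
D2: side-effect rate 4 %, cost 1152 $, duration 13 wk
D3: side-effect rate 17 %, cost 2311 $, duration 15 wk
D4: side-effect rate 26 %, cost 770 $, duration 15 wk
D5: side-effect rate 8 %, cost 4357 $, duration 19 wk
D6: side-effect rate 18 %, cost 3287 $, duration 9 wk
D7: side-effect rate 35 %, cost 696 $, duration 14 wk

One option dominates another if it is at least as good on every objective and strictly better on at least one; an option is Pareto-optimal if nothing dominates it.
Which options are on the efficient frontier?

D1: not dominated (best duration).
D2: not dominated (best side-effect rate).
D3: dominated by D2 (side-effect rate 4≤17, cost 1152≤2311, duration 13≤15).
D4: not dominated.
D5: dominated by D2 (side-effect rate 4≤8, cost 1152≤4357, duration 13≤19).
D6: not dominated.
D7: not dominated (best cost).

D1, D2, D4, D6, D7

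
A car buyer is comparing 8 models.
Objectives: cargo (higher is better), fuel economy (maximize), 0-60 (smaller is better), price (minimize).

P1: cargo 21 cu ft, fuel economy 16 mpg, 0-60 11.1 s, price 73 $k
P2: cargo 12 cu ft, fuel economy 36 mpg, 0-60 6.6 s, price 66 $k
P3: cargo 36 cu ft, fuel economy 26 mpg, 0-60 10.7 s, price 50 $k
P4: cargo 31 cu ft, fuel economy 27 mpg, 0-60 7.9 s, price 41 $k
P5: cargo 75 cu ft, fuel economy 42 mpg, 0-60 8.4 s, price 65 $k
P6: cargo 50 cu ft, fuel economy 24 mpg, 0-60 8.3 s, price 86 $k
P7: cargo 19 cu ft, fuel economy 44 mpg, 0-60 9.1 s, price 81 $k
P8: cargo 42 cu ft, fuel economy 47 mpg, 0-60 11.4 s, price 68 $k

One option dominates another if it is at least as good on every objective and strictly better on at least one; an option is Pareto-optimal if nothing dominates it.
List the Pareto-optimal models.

P2, P3, P4, P5, P6, P7, P8

P1: dominated by P3 (cargo 36≥21, fuel economy 26≥16, 0-60 10.7≤11.1, price 50≤73).
P2: not dominated (best 0-60).
P3: not dominated.
P4: not dominated (best price).
P5: not dominated (best cargo).
P6: not dominated.
P7: not dominated.
P8: not dominated (best fuel economy).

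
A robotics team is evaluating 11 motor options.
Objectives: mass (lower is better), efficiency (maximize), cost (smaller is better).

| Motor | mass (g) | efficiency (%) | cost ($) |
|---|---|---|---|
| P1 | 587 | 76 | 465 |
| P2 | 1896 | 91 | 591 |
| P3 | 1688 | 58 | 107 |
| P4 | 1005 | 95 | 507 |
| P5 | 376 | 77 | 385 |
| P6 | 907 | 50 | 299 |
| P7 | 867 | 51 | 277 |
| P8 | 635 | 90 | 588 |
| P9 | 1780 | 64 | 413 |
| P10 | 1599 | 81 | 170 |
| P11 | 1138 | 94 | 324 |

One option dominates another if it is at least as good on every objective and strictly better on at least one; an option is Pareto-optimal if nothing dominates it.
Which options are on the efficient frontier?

P3, P4, P5, P7, P8, P10, P11

P1: dominated by P5 (mass 376≤587, efficiency 77≥76, cost 385≤465).
P2: dominated by P4 (mass 1005≤1896, efficiency 95≥91, cost 507≤591).
P3: not dominated (best cost).
P4: not dominated (best efficiency).
P5: not dominated (best mass).
P6: dominated by P7 (mass 867≤907, efficiency 51≥50, cost 277≤299).
P7: not dominated.
P8: not dominated.
P9: dominated by P5 (mass 376≤1780, efficiency 77≥64, cost 385≤413).
P10: not dominated.
P11: not dominated.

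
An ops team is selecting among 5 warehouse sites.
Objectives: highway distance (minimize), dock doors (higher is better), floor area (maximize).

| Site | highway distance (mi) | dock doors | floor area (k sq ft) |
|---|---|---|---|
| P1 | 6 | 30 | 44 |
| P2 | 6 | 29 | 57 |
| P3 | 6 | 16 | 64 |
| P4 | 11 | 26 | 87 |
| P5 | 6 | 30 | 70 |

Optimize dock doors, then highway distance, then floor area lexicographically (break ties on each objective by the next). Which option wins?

First maximize dock doors: best is 30, kept {P1, P5}.
Then minimize highway distance: best is 6, kept {P1, P5}.
Then maximize floor area: best is 70, kept {P5}.

P5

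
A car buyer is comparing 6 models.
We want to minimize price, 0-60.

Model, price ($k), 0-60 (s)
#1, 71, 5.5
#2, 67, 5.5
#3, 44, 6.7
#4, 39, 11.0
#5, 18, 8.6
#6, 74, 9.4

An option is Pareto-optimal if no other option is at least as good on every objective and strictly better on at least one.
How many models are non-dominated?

#1: dominated by #2 (price 67≤71, 0-60 5.5≤5.5).
#2: not dominated.
#3: not dominated.
#4: dominated by #5 (price 18≤39, 0-60 8.6≤11.0).
#5: not dominated (best price).
#6: dominated by #1 (price 71≤74, 0-60 5.5≤9.4).
Pareto-optimal: #2, #3, #5 → 3.

3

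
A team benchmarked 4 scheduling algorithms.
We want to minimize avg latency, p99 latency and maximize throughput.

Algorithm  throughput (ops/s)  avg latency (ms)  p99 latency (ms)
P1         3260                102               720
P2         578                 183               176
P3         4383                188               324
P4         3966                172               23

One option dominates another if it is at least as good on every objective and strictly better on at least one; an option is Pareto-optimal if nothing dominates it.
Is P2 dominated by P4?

P4 vs P2: throughput 3966≥578, avg latency 172≤183, p99 latency 23≤176 — P4 is at least as good on every objective with at least one strict improvement.

Yes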